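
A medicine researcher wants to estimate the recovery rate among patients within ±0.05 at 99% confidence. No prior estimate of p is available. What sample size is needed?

Conservative approach: use p = 0.5 (maximizes p(1-p) = 0.25). n = z²(0.25)/E² = 2.576²×0.25/0.05² = 663.6 → n = 664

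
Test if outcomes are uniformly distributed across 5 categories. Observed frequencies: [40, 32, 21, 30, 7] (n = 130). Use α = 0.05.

Expected = 26 each. χ² = Σ(O-E)²/E = 24.385. df = 4, critical value = 9.488. Reject H₀.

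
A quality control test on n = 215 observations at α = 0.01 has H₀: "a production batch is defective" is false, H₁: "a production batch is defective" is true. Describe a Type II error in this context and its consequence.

Type II error: failing to reject H₀ when it is false — concluding that a production batch is defective is not supported when in fact it is. Consequence: shipping a defective batch — faulty products reach customers.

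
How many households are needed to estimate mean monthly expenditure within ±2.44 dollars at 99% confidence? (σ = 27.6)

n = (z*σ/E)² = (2.576×27.6/2.44)² = 849.04 → n = 850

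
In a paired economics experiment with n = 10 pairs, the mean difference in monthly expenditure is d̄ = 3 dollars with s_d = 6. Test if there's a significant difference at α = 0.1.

t = d̄/(s_d/√n) = 3/(6/√10) = 1.581. df = 9, critical t = ±1.833. Fail to reject H₀.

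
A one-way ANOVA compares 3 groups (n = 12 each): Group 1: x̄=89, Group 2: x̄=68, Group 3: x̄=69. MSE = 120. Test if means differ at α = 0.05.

Grand mean = 75.33. SS_between = 3368.0, MS_between = 1684.0. F = 14.033, F_crit ≈ 3.285. Reject H₀.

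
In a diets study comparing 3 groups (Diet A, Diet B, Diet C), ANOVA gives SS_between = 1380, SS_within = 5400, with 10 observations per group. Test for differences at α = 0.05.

df_between = 2, df_within = 27. F = MS_between/MS_within = 690.0/200.0 = 3.45. F_crit ≈ 3.354. Reject H₀. At least one mean differs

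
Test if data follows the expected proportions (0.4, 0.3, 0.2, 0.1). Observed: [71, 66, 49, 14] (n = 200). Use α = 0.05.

Expected: [80.0, 60.0, 40.0, 20.0]. χ² = 5.438. df = 3, critical = 7.815. Fail to reject H₀.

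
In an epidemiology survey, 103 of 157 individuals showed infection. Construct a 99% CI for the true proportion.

p̂ = 0.656. CI = p̂ ± z*√(p̂(1-p̂)/n) = (0.558, 0.754)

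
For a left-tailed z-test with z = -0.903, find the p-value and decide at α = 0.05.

p = P(Z < -0.903) = Φ(-0.903) ≈ 0.1833. Since p ≥ 0.05, fail to reject H₀ (not significant) at α = 0.05.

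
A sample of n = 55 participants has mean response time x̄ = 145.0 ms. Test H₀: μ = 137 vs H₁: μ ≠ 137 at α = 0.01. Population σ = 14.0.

z = (x̄ - μ₀)/(σ/√n) = (145.0 - 137)/(14.0/√55) = 4.238. Critical value: ±2.576. Since |4.238| > 2.576, Reject H₀.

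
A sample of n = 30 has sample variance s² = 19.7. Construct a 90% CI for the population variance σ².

df = 29. χ²_{0.05} = 42.557, χ²_{0.95} = 17.708. CI for σ² = ((n-1)s²/χ²_{α/2}, (n-1)s²/χ²_{1-α/2}) = (29·19.7/42.557, 29·19.7/17.708) = (13.42, 32.26)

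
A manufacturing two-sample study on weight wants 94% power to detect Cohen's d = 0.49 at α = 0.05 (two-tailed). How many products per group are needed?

z_{α/2} = 1.96, z_β = Φ⁻¹(0.94) = 1.555. For small effect (d = 0.49): n per group = 2(z_{α/2} + z_β)²/d² = 2(1.96 + 1.555)²/0.49² = 102.9 → 103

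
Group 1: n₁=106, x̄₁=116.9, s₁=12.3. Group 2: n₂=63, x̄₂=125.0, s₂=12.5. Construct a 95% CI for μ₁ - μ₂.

Difference = -8.1. SE = √(12.3²/106 + 12.5²/63) = 1.977. CI = (-11.97, -4.23)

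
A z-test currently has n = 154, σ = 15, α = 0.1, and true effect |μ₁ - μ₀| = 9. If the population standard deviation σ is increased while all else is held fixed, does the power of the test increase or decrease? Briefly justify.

Power decreases: a larger σ inflates the standard error σ/√n, pulling the sampling distribution under H₁ back toward the critical value.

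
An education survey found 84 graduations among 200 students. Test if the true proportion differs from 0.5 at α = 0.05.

p̂ = 0.42, p₀ = 0.5. z = (p̂ - p₀)/√(p₀(1-p₀)/n) = -2.263. Critical: ±1.96. Reject H₀.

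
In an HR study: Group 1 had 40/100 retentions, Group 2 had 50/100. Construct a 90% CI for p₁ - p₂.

p̂₁ = 0.4, p̂₂ = 0.5. Difference = -0.1. CI = (-0.215, 0.015)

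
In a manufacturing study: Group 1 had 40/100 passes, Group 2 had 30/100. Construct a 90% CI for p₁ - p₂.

p̂₁ = 0.4, p̂₂ = 0.3. Difference = 0.1. CI = (-0.01, 0.21)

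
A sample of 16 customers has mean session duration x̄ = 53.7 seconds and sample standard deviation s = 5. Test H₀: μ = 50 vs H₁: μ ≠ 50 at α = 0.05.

t = (x̄ - μ₀)/(s/√n) = (53.7 - 50)/(5/√16) = 2.96. df = 15, critical t = ±2.131. Reject H₀.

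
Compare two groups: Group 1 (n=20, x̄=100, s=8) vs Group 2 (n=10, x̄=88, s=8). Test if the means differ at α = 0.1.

Pooled sp = 8.0. t = 3.873, df = 28. Critical t = ±1.701. Reject H₀.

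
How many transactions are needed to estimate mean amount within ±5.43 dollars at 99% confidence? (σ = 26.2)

n = (z*σ/E)² = (2.576×26.2/5.43)² = 154.5 → n = 155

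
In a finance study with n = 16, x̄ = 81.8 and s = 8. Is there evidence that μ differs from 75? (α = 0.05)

t = (x̄ - μ₀)/(s/√n) = (81.8 - 75)/(8/√16) = 3.4. df = 15, critical t = ±2.131. Reject H₀.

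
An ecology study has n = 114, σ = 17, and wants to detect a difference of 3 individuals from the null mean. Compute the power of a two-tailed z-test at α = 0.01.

SE = σ/√n = 17/√114 = 1.592. Non-centrality λ = d/SE = 3/1.592 = 1.884. Power ≈ Φ(λ - z_{α/2}) = Φ(1.884 - 2.576) = Φ(-0.692) = 0.245.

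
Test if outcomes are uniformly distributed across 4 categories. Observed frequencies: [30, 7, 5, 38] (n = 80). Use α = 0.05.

Expected = 20 each. χ² = Σ(O-E)²/E = 40.9. df = 3, critical value = 7.815. Reject H₀.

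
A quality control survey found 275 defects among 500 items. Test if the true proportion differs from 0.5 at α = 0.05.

p̂ = 0.55, p₀ = 0.5. z = (p̂ - p₀)/√(p₀(1-p₀)/n) = 2.236. Critical: ±1.96. Reject H₀.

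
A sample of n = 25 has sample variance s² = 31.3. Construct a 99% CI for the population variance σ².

df = 24. χ²_{0.005} = 45.559, χ²_{0.995} = 9.886. CI for σ² = ((n-1)s²/χ²_{α/2}, (n-1)s²/χ²_{1-α/2}) = (24·31.3/45.559, 24·31.3/9.886) = (16.49, 75.99)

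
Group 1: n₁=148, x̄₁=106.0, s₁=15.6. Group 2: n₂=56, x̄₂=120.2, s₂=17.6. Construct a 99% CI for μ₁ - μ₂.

Difference = -14.2. SE = √(15.6²/148 + 17.6²/56) = 2.679. CI = (-21.1, -7.3)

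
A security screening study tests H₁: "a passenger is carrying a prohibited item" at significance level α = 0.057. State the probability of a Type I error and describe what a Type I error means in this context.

P(Type I error) = α = 0.057. A Type I error is rejecting H₀ when H₀ is actually true (false positive) — here, concluding that a passenger is carrying a prohibited item when in fact this is not the case. Consequence: detaining an innocent passenger — delay and inconvenience.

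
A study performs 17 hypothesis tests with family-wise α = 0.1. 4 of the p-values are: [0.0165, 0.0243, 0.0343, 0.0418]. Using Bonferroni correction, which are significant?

Bonferroni α = 0.1/17 = 0.00588. None of the given p-values are significant.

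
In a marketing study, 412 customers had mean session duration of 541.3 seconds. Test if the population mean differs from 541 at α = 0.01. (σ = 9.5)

z = (x̄ - μ₀)/(σ/√n) = (541.3 - 541)/(9.5/√412) = 0.641. Critical value: ±2.576. Since |0.641| ≤ 2.576, Fail to reject H₀.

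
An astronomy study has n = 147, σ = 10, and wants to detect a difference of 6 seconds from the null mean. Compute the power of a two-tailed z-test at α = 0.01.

SE = σ/√n = 10/√147 = 0.825. Non-centrality λ = d/SE = 6/0.825 = 7.275. Power ≈ Φ(λ - z_{α/2}) = Φ(7.275 - 2.576) = Φ(4.699) = 1.0.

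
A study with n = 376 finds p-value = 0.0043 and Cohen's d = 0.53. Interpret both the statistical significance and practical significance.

Statistically significant (p = 0.0043 < 0.05). Cohen's d = 0.53 indicates a medium effect size. Both statistical and practical significance should be considered.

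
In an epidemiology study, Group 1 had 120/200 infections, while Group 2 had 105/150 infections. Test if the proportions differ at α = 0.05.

p̂₁ = 0.6, p̂₂ = 0.7, pooled p̂ = 0.643. z = -1.932. Critical: ±1.96. Fail to reject H₀.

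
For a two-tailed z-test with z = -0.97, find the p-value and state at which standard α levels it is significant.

p = 2·P(Z > |-0.97|) = 2·(1 - Φ(0.97)) ≈ 0.332. Not significant at any standard level.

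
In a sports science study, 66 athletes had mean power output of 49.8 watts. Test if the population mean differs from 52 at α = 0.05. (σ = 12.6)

z = (x̄ - μ₀)/(σ/√n) = (49.8 - 52)/(12.6/√66) = -1.418. Critical value: ±1.96. Since |-1.418| ≤ 1.96, Fail to reject H₀.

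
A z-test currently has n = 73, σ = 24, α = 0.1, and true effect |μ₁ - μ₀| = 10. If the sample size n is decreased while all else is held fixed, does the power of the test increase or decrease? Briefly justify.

Power decreases: a smaller n inflates the standard error σ/√n, pulling the sampling distribution under H₁ back toward the critical value.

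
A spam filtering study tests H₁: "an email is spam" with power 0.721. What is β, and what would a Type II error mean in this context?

β = 1 - power = 1 - 0.721 = 0.279. A Type II error is failing to reject H₀ when H₀ is false (false negative) — here, failing to conclude that an email is spam when in fact it is true. Consequence: a spam email lands in the inbox.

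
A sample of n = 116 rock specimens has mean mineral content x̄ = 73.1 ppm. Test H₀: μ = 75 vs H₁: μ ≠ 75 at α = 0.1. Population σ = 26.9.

z = (x̄ - μ₀)/(σ/√n) = (73.1 - 75)/(26.9/√116) = -0.761. Critical value: ±1.645. Since |-0.761| ≤ 1.645, Fail to reject H₀.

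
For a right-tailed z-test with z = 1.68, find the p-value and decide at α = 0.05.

p = P(Z > 1.68) = 1 - Φ(1.68) ≈ 0.0465. Since p < 0.05, reject H₀ (significant) at α = 0.05.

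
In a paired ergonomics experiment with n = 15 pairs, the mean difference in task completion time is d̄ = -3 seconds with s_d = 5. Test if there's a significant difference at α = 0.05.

t = d̄/(s_d/√n) = -3/(5/√15) = -2.324. df = 14, critical t = ±2.145. Reject H₀.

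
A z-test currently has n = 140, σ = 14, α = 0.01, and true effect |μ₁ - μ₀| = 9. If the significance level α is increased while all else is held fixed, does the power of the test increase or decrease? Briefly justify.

Power increases: a larger α lowers the critical value, so more of the H₁ sampling distribution falls in the rejection region.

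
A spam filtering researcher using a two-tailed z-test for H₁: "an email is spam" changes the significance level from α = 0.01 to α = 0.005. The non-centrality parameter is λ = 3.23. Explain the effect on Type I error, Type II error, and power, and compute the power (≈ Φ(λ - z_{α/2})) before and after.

Decreasing α from 0.01 to 0.005:
• Type I error rate decreases (α is the Type I rate by definition).
• Critical value moves from z_{α/2} = 2.576 to 2.807, so power = Φ(λ - z_{α/2}) goes from Φ(3.23 - 2.576) = 0.743 to Φ(3.23 - 2.807) = 0.664.
• Type II error rate β = 1 - power therefore increases (0.257 → 0.336).
Appropriate when false positives are costly — here, a legitimate email is sent to the spam folder and the user misses it.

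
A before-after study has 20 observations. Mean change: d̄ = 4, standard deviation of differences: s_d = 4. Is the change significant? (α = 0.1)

t = d̄/(s_d/√n) = 4/(4/√20) = 4.472. df = 19, critical t = ±1.729. Reject H₀.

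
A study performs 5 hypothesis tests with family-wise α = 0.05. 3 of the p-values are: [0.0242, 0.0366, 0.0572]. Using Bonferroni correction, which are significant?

Bonferroni α = 0.05/5 = 0.01. None of the given p-values are significant.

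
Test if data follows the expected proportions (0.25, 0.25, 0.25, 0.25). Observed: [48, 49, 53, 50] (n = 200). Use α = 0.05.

Expected: [50.0, 50.0, 50.0, 50.0]. χ² = 0.28. df = 3, critical = 7.815. Fail to reject H₀.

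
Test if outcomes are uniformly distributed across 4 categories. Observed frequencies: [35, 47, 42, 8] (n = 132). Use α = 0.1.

Expected = 33 each. χ² = Σ(O-E)²/E = 27.455. df = 3, critical value = 6.251. Reject H₀.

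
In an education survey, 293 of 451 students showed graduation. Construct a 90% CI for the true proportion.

p̂ = 0.65. CI = p̂ ± z*√(p̂(1-p̂)/n) = (0.613, 0.687)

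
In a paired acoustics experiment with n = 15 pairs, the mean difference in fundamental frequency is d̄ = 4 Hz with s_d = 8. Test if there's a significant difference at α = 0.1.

t = d̄/(s_d/√n) = 4/(8/√15) = 1.936. df = 14, critical t = ±1.761. Reject H₀.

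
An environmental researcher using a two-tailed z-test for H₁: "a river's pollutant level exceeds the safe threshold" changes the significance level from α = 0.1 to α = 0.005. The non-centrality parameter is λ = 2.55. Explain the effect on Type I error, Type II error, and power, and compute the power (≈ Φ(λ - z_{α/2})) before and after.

Decreasing α from 0.1 to 0.005:
• Type I error rate decreases (α is the Type I rate by definition).
• Critical value moves from z_{α/2} = 1.645 to 2.807, so power = Φ(λ - z_{α/2}) goes from Φ(2.55 - 1.645) = 0.817 to Φ(2.55 - 2.807) = 0.399.
• Type II error rate β = 1 - power therefore increases (0.183 → 0.601).
Appropriate when false positives are costly — here, shutting down a compliant factory unnecessarily.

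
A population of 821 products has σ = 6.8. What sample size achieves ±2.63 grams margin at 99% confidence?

Without FPC: n₀ = (2.576×6.8/2.63)² = 44.361. With FPC: n = n₀N/(n₀+N-1) = 42.1 → n = 43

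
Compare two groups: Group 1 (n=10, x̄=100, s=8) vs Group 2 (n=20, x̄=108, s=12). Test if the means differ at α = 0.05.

Pooled sp = 10.88. t = -1.899, df = 28. Critical t = ±2.048. Fail to reject H₀.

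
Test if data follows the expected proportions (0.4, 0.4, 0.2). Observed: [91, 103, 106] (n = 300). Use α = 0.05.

Expected: [120.0, 120.0, 60.0]. χ² = 44.683. df = 2, critical = 5.991. Reject H₀.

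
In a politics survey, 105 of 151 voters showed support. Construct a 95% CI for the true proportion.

p̂ = 0.695. CI = p̂ ± z*√(p̂(1-p̂)/n) = (0.622, 0.769)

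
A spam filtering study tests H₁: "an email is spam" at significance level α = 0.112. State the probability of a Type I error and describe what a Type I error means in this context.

P(Type I error) = α = 0.112. A Type I error is rejecting H₀ when H₀ is actually true (false positive) — here, concluding that an email is spam when in fact this is not the case. Consequence: a legitimate email is sent to the spam folder and the user misses it.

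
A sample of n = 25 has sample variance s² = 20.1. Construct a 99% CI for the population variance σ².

df = 24. χ²_{0.005} = 45.559, χ²_{0.995} = 9.886. CI for σ² = ((n-1)s²/χ²_{α/2}, (n-1)s²/χ²_{1-α/2}) = (24·20.1/45.559, 24·20.1/9.886) = (10.59, 48.8)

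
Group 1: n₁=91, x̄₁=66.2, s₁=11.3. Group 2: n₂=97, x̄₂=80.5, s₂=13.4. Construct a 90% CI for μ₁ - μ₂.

Difference = -14.3. SE = √(11.3²/91 + 13.4²/97) = 1.804. CI = (-17.27, -11.33)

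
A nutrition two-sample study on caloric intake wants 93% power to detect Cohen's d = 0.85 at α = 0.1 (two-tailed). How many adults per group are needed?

z_{α/2} = 1.645, z_β = Φ⁻¹(0.93) = 1.476. For large effect (d = 0.85): n per group = 2(z_{α/2} + z_β)²/d² = 2(1.645 + 1.476)²/0.85² = 27.0 → 27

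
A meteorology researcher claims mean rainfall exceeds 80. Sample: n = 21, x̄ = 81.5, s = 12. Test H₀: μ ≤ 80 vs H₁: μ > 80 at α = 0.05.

t = (81.5 - 80)/(12/√21) = 0.573, df = 20. Critical t = 1.725. Fail to reject H₀.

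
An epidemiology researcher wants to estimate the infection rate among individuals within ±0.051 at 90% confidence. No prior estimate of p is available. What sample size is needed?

Conservative approach: use p = 0.5 (maximizes p(1-p) = 0.25). n = z²(0.25)/E² = 1.645²×0.25/0.051² = 260.1 → n = 261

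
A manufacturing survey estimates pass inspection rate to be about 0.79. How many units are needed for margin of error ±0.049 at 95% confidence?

n = z²p(1-p)/E² = 1.96²×0.79×0.21/0.049² = 265.4 → n = 266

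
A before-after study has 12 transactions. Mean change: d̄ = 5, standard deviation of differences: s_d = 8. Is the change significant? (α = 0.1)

t = d̄/(s_d/√n) = 5/(8/√12) = 2.165. df = 11, critical t = ±1.796. Reject H₀.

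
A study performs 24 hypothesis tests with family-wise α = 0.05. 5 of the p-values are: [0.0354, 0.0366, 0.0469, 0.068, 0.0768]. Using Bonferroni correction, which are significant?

Bonferroni α = 0.05/24 = 0.00208. None of the given p-values are significant.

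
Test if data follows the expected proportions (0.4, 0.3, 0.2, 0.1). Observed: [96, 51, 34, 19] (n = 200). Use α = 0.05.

Expected: [80.0, 60.0, 40.0, 20.0]. χ² = 5.5. df = 3, critical = 7.815. Fail to reject H₀.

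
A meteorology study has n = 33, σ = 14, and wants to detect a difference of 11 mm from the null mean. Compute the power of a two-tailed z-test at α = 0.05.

SE = σ/√n = 14/√33 = 2.437. Non-centrality λ = d/SE = 11/2.437 = 4.514. Power ≈ Φ(λ - z_{α/2}) = Φ(4.514 - 1.96) = Φ(2.554) = 0.995.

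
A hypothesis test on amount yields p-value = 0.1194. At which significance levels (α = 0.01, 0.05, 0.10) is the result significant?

p = 0.1194. Not significant at any of the given levels.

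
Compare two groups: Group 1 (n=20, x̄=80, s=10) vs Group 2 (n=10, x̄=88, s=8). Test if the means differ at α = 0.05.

Pooled sp = 9.4. t = -2.197, df = 28. Critical t = ±2.048. Reject H₀.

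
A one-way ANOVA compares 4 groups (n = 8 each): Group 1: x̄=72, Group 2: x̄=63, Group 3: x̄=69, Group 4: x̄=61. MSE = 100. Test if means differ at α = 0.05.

Grand mean = 66.25. SS_between = 630.0, MS_between = 210.0. F = 2.1, F_crit ≈ 2.947. Fail to reject H₀.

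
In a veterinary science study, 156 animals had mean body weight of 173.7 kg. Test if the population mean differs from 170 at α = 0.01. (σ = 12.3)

z = (x̄ - μ₀)/(σ/√n) = (173.7 - 170)/(12.3/√156) = 3.757. Critical value: ±2.576. Since |3.757| > 2.576, Reject H₀.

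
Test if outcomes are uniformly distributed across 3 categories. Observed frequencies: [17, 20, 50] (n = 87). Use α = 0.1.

Expected = 29 each. χ² = Σ(O-E)²/E = 22.966. df = 2, critical value = 4.605. Reject H₀.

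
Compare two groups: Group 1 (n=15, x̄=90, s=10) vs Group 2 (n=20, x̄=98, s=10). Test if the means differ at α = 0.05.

Pooled sp = 10.0. t = -2.342, df = 33. Critical t = ±2.035. Reject H₀.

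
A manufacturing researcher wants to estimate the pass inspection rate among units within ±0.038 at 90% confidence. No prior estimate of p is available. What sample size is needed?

Conservative approach: use p = 0.5 (maximizes p(1-p) = 0.25). n = z²(0.25)/E² = 1.645²×0.25/0.038² = 468.5 → n = 469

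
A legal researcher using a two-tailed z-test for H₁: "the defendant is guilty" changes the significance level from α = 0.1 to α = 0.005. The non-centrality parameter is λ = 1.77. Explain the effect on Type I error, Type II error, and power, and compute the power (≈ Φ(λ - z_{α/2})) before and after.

Decreasing α from 0.1 to 0.005:
• Type I error rate decreases (α is the Type I rate by definition).
• Critical value moves from z_{α/2} = 1.645 to 2.807, so power = Φ(λ - z_{α/2}) goes from Φ(1.77 - 1.645) = 0.55 to Φ(1.77 - 2.807) = 0.15.
• Type II error rate β = 1 - power therefore increases (0.45 → 0.85).
Appropriate when false positives are costly — here, convicting an innocent person.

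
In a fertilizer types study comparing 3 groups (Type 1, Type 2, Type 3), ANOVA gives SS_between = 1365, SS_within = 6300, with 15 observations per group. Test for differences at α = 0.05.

df_between = 2, df_within = 42. F = MS_between/MS_within = 682.5/150.0 = 4.55. F_crit ≈ 3.22. Reject H₀. At least one mean differs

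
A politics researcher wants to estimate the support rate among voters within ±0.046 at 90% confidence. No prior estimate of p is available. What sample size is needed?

Conservative approach: use p = 0.5 (maximizes p(1-p) = 0.25). n = z²(0.25)/E² = 1.645²×0.25/0.046² = 319.7 → n = 320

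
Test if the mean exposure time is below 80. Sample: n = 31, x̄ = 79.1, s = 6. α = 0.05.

t = (79.1 - 80)/(6/√31) = -0.835, df = 30. Critical t = -1.697. Fail to reject H₀.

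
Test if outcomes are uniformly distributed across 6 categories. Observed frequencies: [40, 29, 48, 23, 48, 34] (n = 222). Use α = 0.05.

Expected = 37 each. χ² = Σ(O-E)²/E = 14.054. df = 5, critical value = 11.07. Reject H₀.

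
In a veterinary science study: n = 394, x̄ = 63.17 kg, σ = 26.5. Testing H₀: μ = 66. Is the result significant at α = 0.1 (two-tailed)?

z = (63.17 - 66)/(26.5/√394) = -2.12. Since |z| > 1.645, significant at α = 0.1.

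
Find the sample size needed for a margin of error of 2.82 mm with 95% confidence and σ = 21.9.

n = (z*σ/E)² = (1.96×21.9/2.82)² = 231.7 → n = 232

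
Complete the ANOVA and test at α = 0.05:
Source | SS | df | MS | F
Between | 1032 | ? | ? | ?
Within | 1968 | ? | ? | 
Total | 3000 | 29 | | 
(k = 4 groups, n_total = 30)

df_between = 3, df_within = 26. MS_between = 344.0, MS_within = 75.69. F = 4.545, F_crit ≈ 2.975. Reject H₀.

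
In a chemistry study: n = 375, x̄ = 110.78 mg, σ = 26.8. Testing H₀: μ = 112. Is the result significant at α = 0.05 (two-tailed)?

z = (110.78 - 112)/(26.8/√375) = -0.882. Since |z| ≤ 1.96, not significant at α = 0.05.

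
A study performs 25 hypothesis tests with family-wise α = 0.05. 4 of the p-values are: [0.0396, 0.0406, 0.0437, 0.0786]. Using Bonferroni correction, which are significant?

Bonferroni α = 0.05/25 = 0.002. None of the given p-values are significant.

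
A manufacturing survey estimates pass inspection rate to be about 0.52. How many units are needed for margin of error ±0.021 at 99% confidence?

n = z²p(1-p)/E² = 2.576²×0.52×0.48/0.021² = 3755.8 → n = 3756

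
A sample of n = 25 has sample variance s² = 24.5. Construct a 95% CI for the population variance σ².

df = 24. χ²_{0.025} = 39.364, χ²_{0.975} = 12.401. CI for σ² = ((n-1)s²/χ²_{α/2}, (n-1)s²/χ²_{1-α/2}) = (24·24.5/39.364, 24·24.5/12.401) = (14.94, 47.42)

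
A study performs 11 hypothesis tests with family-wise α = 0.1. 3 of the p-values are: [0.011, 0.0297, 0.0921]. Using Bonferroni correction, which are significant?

Bonferroni α = 0.1/11 = 0.00909. None of the given p-values are significant.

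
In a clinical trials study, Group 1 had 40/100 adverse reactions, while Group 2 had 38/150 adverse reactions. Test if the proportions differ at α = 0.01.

p̂₁ = 0.4, p̂₂ = 0.253, pooled p̂ = 0.312. z = 2.452. Critical: ±2.576. Fail to reject H₀.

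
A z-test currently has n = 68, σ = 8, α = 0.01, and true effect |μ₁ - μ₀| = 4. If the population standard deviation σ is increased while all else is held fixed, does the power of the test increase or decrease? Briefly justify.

Power decreases: a larger σ inflates the standard error σ/√n, pulling the sampling distribution under H₁ back toward the critical value.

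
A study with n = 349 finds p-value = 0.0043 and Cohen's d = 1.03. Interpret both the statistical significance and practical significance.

Statistically significant (p = 0.0043 < 0.05). Cohen's d = 1.03 indicates a large effect size. Both statistical and practical significance should be considered.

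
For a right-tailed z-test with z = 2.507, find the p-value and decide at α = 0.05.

p = P(Z > 2.507) = 1 - Φ(2.507) ≈ 0.0061. Since p < 0.05, reject H₀ (significant) at α = 0.05.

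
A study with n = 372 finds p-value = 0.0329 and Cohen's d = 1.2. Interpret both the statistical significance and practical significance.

Statistically significant (p = 0.0329 < 0.05). Cohen's d = 1.2 indicates a large effect size. Both statistical and practical significance should be considered.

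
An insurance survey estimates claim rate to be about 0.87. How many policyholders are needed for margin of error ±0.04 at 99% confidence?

n = z²p(1-p)/E² = 2.576²×0.87×0.13/0.04² = 469.1 → n = 470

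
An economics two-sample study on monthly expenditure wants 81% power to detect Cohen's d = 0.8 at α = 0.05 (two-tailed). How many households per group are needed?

z_{α/2} = 1.96, z_β = Φ⁻¹(0.81) = 0.878. For large effect (d = 0.8): n per group = 2(z_{α/2} + z_β)²/d² = 2(1.96 + 0.878)²/0.8² = 25.2 → 26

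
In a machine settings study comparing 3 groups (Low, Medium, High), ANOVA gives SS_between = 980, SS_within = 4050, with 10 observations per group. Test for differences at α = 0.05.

df_between = 2, df_within = 27. F = MS_between/MS_within = 490.0/150.0 = 3.267. F_crit ≈ 3.354. Fail to reject H₀.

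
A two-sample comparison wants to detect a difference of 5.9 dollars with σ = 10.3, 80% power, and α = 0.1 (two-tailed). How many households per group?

n per group = 2(z_α/2 + z_β)²σ²/d² = 2×(1.645 + 0.84)²×10.3²/5.9² = 37.6 → n = 38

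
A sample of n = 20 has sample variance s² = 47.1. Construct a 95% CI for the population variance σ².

df = 19. χ²_{0.025} = 32.852, χ²_{0.975} = 8.907. CI for σ² = ((n-1)s²/χ²_{α/2}, (n-1)s²/χ²_{1-α/2}) = (19·47.1/32.852, 19·47.1/8.907) = (27.24, 100.47)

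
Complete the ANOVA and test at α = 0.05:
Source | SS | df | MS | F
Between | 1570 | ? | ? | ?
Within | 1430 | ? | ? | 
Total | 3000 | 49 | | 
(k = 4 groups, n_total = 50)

df_between = 3, df_within = 46. MS_between = 523.33, MS_within = 31.09. F = 16.834, F_crit ≈ 2.807. Reject H₀.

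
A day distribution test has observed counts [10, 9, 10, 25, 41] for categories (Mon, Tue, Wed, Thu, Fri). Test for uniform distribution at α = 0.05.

Expected = 19 each. χ² = Σ(O-E)²/E = 41.158. df = 4, critical value = 9.488. Reject H₀.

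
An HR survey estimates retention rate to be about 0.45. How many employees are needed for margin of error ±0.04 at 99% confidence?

n = z²p(1-p)/E² = 2.576²×0.45×0.55/0.04² = 1026.5 → n = 1027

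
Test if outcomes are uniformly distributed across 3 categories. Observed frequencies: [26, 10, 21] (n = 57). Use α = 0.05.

Expected = 19 each. χ² = Σ(O-E)²/E = 7.053. df = 2, critical value = 5.991. Reject H₀.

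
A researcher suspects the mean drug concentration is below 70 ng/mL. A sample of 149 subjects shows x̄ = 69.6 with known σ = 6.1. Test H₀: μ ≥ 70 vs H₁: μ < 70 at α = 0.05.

z = -0.8. Critical value: -1.645. Fail to reject H₀.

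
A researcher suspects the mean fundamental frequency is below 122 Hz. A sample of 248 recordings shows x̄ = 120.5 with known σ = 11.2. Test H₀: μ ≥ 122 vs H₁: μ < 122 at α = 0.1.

z = -2.109. Critical value: -1.28. Reject H₀.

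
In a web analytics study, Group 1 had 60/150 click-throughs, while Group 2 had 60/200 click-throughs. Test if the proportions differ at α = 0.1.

p̂₁ = 0.4, p̂₂ = 0.3, pooled p̂ = 0.343. z = 1.95. Critical: ±1.645. Reject H₀.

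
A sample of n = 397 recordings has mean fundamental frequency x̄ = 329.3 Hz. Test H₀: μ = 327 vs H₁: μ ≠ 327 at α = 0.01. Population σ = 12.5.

z = (x̄ - μ₀)/(σ/√n) = (329.3 - 327)/(12.5/√397) = 3.666. Critical value: ±2.576. Since |3.666| > 2.576, Reject H₀.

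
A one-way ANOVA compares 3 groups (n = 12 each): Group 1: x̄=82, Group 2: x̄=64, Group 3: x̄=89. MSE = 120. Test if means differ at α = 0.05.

Grand mean = 78.33. SS_between = 3992.0, MS_between = 1996.0. F = 16.633, F_crit ≈ 3.285. Reject H₀.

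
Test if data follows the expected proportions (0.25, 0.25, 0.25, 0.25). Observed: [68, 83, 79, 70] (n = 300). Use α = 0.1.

Expected: [75.0, 75.0, 75.0, 75.0]. χ² = 2.053. df = 3, critical = 6.251. Fail to reject H₀.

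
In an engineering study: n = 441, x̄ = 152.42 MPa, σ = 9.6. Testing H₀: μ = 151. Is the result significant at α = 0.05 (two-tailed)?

z = (152.42 - 151)/(9.6/√441) = 3.106. Since |z| > 1.96, significant at α = 0.05.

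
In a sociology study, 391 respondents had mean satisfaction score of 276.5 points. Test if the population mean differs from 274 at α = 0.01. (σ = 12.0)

z = (x̄ - μ₀)/(σ/√n) = (276.5 - 274)/(12.0/√391) = 4.12. Critical value: ±2.576. Since |4.12| > 2.576, Reject H₀.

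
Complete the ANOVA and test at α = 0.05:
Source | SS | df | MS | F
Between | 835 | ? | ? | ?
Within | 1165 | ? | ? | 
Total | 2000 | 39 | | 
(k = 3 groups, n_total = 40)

df_between = 2, df_within = 37. MS_between = 417.5, MS_within = 31.49. F = 13.26, F_crit ≈ 3.252. Reject H₀.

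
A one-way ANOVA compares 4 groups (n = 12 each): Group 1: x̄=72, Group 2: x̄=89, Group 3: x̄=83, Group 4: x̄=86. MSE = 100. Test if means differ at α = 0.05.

Grand mean = 82.5. SS_between = 1980.0, MS_between = 660.0. F = 6.6, F_crit ≈ 2.816. Reject H₀.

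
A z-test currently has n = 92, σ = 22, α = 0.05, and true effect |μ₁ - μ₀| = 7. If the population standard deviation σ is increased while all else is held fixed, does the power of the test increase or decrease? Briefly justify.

Power decreases: a larger σ inflates the standard error σ/√n, pulling the sampling distribution under H₁ back toward the critical value.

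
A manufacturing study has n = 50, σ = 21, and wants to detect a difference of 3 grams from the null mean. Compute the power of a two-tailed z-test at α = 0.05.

SE = σ/√n = 21/√50 = 2.97. Non-centrality λ = d/SE = 3/2.97 = 1.01. Power ≈ Φ(λ - z_{α/2}) = Φ(1.01 - 1.96) = Φ(-0.95) = 0.171.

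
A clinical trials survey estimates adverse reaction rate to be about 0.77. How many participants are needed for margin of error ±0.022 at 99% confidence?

n = z²p(1-p)/E² = 2.576²×0.77×0.23/0.022² = 2428.1 → n = 2429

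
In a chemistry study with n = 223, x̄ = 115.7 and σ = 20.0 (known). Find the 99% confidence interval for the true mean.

CI = x̄ ± z*(σ/√n) = 115.7 ± 2.576(20.0/√223) = 115.7 ± 3.45 = (112.25, 119.15)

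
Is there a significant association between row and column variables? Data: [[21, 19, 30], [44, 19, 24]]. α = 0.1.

χ² = 7.047. df = 2, critical = 4.605. Reject H₀. Variables are dependent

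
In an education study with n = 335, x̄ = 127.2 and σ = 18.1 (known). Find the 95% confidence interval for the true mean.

CI = x̄ ± z*(σ/√n) = 127.2 ± 1.96(18.1/√335) = 127.2 ± 1.94 = (125.26, 129.14)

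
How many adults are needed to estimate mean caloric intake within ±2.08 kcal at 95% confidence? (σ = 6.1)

n = (z*σ/E)² = (1.96×6.1/2.08)² = 33.04 → n = 34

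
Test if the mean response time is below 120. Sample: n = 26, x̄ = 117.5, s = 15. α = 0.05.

t = (117.5 - 120)/(15/√26) = -0.85, df = 25. Critical t = -1.708. Fail to reject H₀.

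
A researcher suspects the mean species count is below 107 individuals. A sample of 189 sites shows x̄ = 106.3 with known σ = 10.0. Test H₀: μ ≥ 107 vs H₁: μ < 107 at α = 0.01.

z = -0.962. Critical value: -2.33. Fail to reject H₀.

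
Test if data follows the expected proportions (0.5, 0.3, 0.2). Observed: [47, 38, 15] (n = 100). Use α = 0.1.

Expected: [50.0, 30.0, 20.0]. χ² = 3.563. df = 2, critical = 4.605. Fail to reject H₀.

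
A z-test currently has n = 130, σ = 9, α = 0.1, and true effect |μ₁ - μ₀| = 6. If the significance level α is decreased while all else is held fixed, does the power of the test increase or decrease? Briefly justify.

Power decreases: a smaller α raises the critical value, so less of the H₁ sampling distribution falls in the rejection region.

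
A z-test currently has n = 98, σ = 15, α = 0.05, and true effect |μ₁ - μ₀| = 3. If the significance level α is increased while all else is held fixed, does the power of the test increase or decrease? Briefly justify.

Power increases: a larger α lowers the critical value, so more of the H₁ sampling distribution falls in the rejection region.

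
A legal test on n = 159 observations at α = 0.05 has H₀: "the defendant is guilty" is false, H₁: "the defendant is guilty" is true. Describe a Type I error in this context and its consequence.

Type I error: rejecting H₀ when it is true — concluding that the defendant is guilty when in fact it is not. Consequence: convicting an innocent person.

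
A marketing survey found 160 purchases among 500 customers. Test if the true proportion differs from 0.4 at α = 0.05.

p̂ = 0.32, p₀ = 0.4. z = (p̂ - p₀)/√(p₀(1-p₀)/n) = -3.651. Critical: ±1.96. Reject H₀.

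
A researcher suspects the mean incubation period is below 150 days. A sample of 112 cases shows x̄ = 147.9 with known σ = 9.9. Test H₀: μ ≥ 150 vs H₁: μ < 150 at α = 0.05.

z = -2.245. Critical value: -1.645. Reject H₀.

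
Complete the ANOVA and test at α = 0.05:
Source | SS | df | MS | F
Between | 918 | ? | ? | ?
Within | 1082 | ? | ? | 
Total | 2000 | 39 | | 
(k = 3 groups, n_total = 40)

df_between = 2, df_within = 37. MS_between = 459.0, MS_within = 29.24. F = 15.696, F_crit ≈ 3.252. Reject H₀.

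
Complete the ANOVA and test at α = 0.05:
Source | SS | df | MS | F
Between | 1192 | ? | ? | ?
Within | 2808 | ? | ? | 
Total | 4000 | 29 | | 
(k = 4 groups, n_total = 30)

df_between = 3, df_within = 26. MS_between = 397.33, MS_within = 108.0. F = 3.679, F_crit ≈ 2.975. Reject H₀.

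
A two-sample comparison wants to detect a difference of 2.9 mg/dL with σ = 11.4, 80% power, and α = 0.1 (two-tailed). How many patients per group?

n per group = 2(z_α/2 + z_β)²σ²/d² = 2×(1.645 + 0.84)²×11.4²/2.9² = 190.9 → n = 191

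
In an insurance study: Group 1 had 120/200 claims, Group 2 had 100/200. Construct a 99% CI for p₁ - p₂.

p̂₁ = 0.6, p̂₂ = 0.5. Difference = 0.1. CI = (-0.028, 0.228)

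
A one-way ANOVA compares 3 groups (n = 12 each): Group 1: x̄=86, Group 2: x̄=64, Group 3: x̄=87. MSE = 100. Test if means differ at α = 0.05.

Grand mean = 79.0. SS_between = 4056.0, MS_between = 2028.0. F = 20.28, F_crit ≈ 3.285. Reject H₀.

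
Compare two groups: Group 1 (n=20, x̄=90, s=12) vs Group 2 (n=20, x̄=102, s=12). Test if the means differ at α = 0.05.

Pooled sp = 12.0. t = -3.162, df = 38. Critical t = ±2.024. Reject H₀.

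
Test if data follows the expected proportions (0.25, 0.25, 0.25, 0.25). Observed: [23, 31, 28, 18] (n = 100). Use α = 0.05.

Expected: [25.0, 25.0, 25.0, 25.0]. χ² = 3.92. df = 3, critical = 7.815. Fail to reject H₀.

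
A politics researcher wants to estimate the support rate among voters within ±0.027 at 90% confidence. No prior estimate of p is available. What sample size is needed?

Conservative approach: use p = 0.5 (maximizes p(1-p) = 0.25). n = z²(0.25)/E² = 1.645²×0.25/0.027² = 928.0 → n = 928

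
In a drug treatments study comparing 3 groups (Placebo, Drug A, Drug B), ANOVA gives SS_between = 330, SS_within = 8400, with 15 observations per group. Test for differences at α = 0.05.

df_between = 2, df_within = 42. F = MS_between/MS_within = 165.0/200.0 = 0.825. F_crit ≈ 3.22. Fail to reject H₀.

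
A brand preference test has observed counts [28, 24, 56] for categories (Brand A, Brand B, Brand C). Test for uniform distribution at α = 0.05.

Expected = 36 each. χ² = Σ(O-E)²/E = 16.889. df = 2, critical value = 5.991. Reject H₀.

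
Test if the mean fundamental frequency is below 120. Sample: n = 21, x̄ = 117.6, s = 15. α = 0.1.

t = (117.6 - 120)/(15/√21) = -0.733, df = 20. Critical t = -1.325. Fail to reject H₀.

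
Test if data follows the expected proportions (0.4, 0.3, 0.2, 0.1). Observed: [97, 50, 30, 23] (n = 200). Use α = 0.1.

Expected: [80.0, 60.0, 40.0, 20.0]. χ² = 8.229. df = 3, critical = 6.251. Reject H₀.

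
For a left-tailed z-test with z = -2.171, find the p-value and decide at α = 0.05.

p = P(Z < -2.171) = Φ(-2.171) ≈ 0.015. Since p < 0.05, reject H₀ (significant) at α = 0.05.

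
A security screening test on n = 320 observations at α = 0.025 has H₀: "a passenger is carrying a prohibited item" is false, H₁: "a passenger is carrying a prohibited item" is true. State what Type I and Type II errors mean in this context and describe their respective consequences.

Type I (false positive): concluding that a passenger is carrying a prohibited item when it is not — detaining an innocent passenger — delay and inconvenience. Type II (false negative): failing to conclude that a passenger is carrying a prohibited item when it is — letting a prohibited item through — security breach. Which is costlier depends on domain priorities and is a judgement call rather than a statistical fact.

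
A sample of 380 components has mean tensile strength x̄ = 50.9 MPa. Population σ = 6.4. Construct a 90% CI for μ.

CI = x̄ ± z*(σ/√n) = 50.9 ± 1.645(6.4/√380) = 50.9 ± 0.54 = (50.36, 51.44)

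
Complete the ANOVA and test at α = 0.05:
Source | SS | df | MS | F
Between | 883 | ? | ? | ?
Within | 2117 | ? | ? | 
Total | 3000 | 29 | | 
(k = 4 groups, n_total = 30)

df_between = 3, df_within = 26. MS_between = 294.33, MS_within = 81.42. F = 3.615, F_crit ≈ 2.975. Reject H₀.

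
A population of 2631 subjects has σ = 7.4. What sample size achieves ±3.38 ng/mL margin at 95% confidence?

Without FPC: n₀ = (1.96×7.4/3.38)² = 18.414. With FPC: n = n₀N/(n₀+N-1) = 18.3 → n = 19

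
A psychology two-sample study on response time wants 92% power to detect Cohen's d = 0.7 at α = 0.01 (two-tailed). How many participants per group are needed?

z_{α/2} = 2.576, z_β = Φ⁻¹(0.92) = 1.405. For medium effect (d = 0.7): n per group = 2(z_{α/2} + z_β)²/d² = 2(2.576 + 1.405)²/0.7² = 64.7 → 65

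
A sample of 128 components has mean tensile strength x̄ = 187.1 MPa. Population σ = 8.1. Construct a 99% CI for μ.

CI = x̄ ± z*(σ/√n) = 187.1 ± 2.576(8.1/√128) = 187.1 ± 1.84 = (185.26, 188.94)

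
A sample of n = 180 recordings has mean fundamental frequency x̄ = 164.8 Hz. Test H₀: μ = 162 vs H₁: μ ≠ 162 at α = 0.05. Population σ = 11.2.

z = (x̄ - μ₀)/(σ/√n) = (164.8 - 162)/(11.2/√180) = 3.354. Critical value: ±1.96. Since |3.354| > 1.96, Reject H₀.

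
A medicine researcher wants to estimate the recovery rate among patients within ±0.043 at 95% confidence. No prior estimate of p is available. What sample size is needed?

Conservative approach: use p = 0.5 (maximizes p(1-p) = 0.25). n = z²(0.25)/E² = 1.96²×0.25/0.043² = 519.4 → n = 520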